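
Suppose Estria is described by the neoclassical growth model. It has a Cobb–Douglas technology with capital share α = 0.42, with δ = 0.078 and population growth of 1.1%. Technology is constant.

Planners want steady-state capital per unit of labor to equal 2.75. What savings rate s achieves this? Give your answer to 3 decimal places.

s ≈ 0.160

In steady state, investment equals break-even investment: s·k^α = (n + δ)·k.
So s / (n + δ) = (k*)^(1−α) = 2.75^0.58 = 1.7981.
Therefore s = 1.7981 × (n + δ) = 1.7981 × 0.089 = 0.1600.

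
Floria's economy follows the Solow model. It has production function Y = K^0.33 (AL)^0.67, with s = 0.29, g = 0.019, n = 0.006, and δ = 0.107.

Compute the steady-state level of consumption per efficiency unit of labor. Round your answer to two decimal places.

In steady state, investment equals break-even investment: s·k^α = (n + g + δ)·k.
Rearranging, k^(1−α) = s / (n + g + δ).
k^0.67 = 0.29 / (0.006 + 0.019 + 0.107) = 0.29 / 0.132 = 2.1970
k* = 2.1970^(1/0.67) ≈ 3.2374
y* = (k*)^α = 3.2374^0.33 ≈ 1.4735
c* = (1 − s)·y* = (1 − 0.29) × 1.4735 ≈ 1.0462

c* = 1.05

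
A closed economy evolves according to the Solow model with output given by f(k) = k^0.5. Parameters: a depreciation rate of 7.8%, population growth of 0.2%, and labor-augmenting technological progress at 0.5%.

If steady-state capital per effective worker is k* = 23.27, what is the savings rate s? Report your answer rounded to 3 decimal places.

At the steady state, Δk = 0, so s·k^α = (n + g + δ)·k.
So s / (n + g + δ) = (k*)^(1−α) = 23.27^0.5 = 4.8239.
Therefore s = 4.8239 × (n + g + δ) = 4.8239 × 0.085 = 0.4100.

s ≈ 0.410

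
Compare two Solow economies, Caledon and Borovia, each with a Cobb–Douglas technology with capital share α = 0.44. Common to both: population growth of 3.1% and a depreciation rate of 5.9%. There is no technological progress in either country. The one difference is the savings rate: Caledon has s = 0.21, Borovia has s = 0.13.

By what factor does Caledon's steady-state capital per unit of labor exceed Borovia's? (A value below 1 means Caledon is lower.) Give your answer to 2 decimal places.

Steady-state k* = [s/(n + δ)]^(1/(1−α)), so the ratio is [ (s_C/(n + δ)_C) / (s_B/(n + δ)_B) ]^1.7857.
s_C/(n + δ)_C = 0.21/0.090 = 2.3333; s_B/(n + δ)_B = 0.13/0.090 = 1.4444.
Ratio = (2.3333/1.4444)^1.7857 = 1.6154^1.7857 ≈ 2.3546

ratio ≈ 2.35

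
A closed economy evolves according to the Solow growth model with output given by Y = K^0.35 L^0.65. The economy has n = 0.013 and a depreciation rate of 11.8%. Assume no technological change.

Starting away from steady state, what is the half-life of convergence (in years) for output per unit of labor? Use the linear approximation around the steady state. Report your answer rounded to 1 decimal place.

Near the steady state the convergence rate is λ = (1 − α)(n + δ).
λ = (1 − 0.35) × 0.131 = 0.65 × 0.131 = 0.08515
Half-life = ln 2 / λ = 0.6931 / 0.08515 ≈ 8.14 years

about 8.1 years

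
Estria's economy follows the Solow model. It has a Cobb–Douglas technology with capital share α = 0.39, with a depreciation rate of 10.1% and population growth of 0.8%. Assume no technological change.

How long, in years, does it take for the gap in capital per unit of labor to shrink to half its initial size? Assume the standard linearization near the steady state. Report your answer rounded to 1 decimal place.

Near the steady state the convergence rate is λ = (1 − α)(n + δ).
λ = (1 − 0.39) × 0.109 = 0.61 × 0.109 = 0.06649
Half-life = ln 2 / λ = 0.6931 / 0.06649 ≈ 10.42 years

half-life ≈ 10.4 years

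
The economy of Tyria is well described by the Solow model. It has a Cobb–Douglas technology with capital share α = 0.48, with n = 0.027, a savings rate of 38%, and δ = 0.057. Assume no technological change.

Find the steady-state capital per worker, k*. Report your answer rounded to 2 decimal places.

At the steady state, Δk = 0, so s·k^α = (n + δ)·k.
Dividing both sides by k: k^(1−α) = s / (n + δ).
k^0.52 = 0.38 / (0.027 + 0.057) = 0.38 / 0.084 = 4.5238
k* = 4.5238^(1/0.52) ≈ 18.2215

k* = 18.22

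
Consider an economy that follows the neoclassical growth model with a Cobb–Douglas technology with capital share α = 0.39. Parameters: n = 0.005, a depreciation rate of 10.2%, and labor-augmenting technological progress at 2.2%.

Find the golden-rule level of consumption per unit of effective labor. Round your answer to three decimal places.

At the golden rule, f'(k) = n + g + δ, so α·k^(α−1) = n + g + δ and k_gold = (α/(n + g + δ))^(1/(1−α)).
k_gold = (0.39/0.129)^(1/0.61) = 3.0233^1.6393 ≈ 6.1327
c_gold = f(k_gold) − (n + g + δ)·k_gold = 2.0285 − 0.129×6.1327 ≈ 1.2374

c_gold ≈ 1.237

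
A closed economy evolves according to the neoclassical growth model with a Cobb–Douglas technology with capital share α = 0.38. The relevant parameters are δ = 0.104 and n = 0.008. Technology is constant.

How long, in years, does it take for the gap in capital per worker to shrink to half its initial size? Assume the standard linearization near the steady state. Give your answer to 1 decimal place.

about 10.0 years

Near the steady state the convergence rate is λ = (1 − α)(n + δ).
λ = (1 − 0.38) × 0.112 = 0.62 × 0.112 = 0.06944
Half-life = ln 2 / λ = 0.6931 / 0.06944 ≈ 9.98 years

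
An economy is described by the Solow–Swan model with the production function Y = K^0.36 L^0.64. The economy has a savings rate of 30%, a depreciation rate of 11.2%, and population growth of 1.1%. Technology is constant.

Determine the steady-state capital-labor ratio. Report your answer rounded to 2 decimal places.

Steady state requires s·f(k) = (n + δ)·k, i.e. s·k^α = (n + δ)·k.
Dividing both sides by k: k^(1−α) = s / (n + δ).
k^0.64 = 0.30 / (0.011 + 0.112) = 0.30 / 0.123 = 2.4390
k* = 2.4390^(1/0.64) ≈ 4.0273

k* = 4.03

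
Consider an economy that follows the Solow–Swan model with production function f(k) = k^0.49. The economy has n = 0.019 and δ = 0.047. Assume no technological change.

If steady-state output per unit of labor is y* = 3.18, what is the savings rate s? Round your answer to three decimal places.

In steady state, investment equals break-even investment: s·k^α = (n + δ)·k.
Since y* = [s/(n + δ)]^(α/(1−α)), we have s/(n + δ) = (y*)^((1−α)/α) = 3.18^1.0408 = 3.3337.
Therefore s = 3.3337 × (n + δ) = 3.3337 × 0.066 = 0.2200.

s ≈ 0.220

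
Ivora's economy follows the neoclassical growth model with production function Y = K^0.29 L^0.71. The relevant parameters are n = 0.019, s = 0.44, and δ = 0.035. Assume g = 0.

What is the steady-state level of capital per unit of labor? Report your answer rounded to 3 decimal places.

In steady state, investment equals break-even investment: s·k^α = (n + δ)·k.
Rearranging, k^(1−α) = s / (n + δ).
k^0.71 = 0.44 / (0.019 + 0.035) = 0.44 / 0.054 = 8.1481
k* = 8.1481^(1/0.71) ≈ 19.1946

k* = 19.195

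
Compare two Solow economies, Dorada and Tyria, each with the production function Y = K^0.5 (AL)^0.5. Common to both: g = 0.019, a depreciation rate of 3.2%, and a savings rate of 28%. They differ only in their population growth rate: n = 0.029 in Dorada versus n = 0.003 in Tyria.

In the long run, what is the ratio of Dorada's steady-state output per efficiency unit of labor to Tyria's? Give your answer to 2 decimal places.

Steady-state y* = [s/(n + g + δ)]^(α/(1−α)), so the ratio is [ (s_D/(n + g + δ)_D) / (s_T/(n + g + δ)_T) ]^1.
s_D/(n + g + δ)_D = 0.28/0.080 = 3.5000; s_T/(n + g + δ)_T = 0.28/0.054 = 5.1852.
Ratio = (3.5000/5.1852)^1 = 0.6750^1 ≈ 0.6750

ratio ≈ 0.68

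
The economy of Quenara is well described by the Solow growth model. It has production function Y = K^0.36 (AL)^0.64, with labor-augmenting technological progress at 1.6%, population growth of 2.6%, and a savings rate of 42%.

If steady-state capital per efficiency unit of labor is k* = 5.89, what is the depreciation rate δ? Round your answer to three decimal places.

At the steady state, Δk = 0, so s·k^α = (n + g + δ)·k.
So s / (n + g + δ) = (k*)^(1−α) = 5.89^0.64 = 3.1108.
Therefore n + g + δ = s / 3.1108 = 0.42 / 3.1108 = 0.1350, so δ = 0.1350 − 0.042 = 0.0930.

δ ≈ 0.093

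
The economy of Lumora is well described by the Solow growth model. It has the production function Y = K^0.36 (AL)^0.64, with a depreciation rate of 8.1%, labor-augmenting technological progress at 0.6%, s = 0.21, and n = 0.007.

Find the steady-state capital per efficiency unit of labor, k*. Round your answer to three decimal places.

At the steady state, Δk = 0, so s·k^α = (n + g + δ)·k.
Dividing both sides by k: k^(1−α) = s / (n + g + δ).
k^0.64 = 0.21 / (0.007 + 0.006 + 0.081) = 0.21 / 0.094 = 2.2340
k* = 2.2340^(1/0.64) ≈ 3.5111

k* ≈ 3.511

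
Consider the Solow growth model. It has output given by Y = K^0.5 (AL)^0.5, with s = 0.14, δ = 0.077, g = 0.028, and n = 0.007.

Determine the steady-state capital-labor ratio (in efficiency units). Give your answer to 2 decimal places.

k* ≈ 1.56

Steady state requires s·f(k) = (n + g + δ)·k, i.e. s·k^α = (n + g + δ)·k.
Rearranging, k^(1−α) = s / (n + g + δ).
k^0.5 = 0.14 / (0.007 + 0.028 + 0.077) = 0.14 / 0.112 = 1.2500
k* = 1.2500^(1/0.5) ≈ 1.5625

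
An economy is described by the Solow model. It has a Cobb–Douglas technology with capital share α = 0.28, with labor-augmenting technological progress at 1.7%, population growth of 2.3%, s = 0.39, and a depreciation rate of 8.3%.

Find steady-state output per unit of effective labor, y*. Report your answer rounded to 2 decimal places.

In steady state, investment equals break-even investment: s·k^α = (n + g + δ)·k.
Rearranging, k^(1−α) = s / (n + g + δ).
k^0.72 = 0.39 / (0.023 + 0.017 + 0.083) = 0.39 / 0.123 = 3.1707
k* = 3.1707^(1/0.72) ≈ 4.9665
y* = (k*)^α = 4.9665^0.28 ≈ 1.5664

y* ≈ 1.57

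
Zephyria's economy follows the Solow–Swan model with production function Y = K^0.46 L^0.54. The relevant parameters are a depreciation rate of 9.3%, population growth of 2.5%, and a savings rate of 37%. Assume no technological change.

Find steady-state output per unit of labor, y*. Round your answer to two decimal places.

At the steady state, Δk = 0, so s·k^α = (n + δ)·k.
Dividing both sides by k: k^(1−α) = s / (n + δ).
k^0.54 = 0.37 / (0.025 + 0.093) = 0.37 / 0.118 = 3.1356
k* = 3.1356^(1/0.54) ≈ 8.3007
y* = (k*)^α = 8.3007^0.46 ≈ 2.6472

y* ≈ 2.65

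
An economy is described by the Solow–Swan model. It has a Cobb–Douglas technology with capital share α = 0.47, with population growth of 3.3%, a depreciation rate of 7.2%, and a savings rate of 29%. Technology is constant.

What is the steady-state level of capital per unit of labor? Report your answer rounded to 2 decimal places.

k* = 6.80

At the steady state, Δk = 0, so s·k^α = (n + δ)·k.
Rearranging, k^(1−α) = s / (n + δ).
k^0.53 = 0.29 / (0.033 + 0.072) = 0.29 / 0.105 = 2.7619
k* = 2.7619^(1/0.53) ≈ 6.7994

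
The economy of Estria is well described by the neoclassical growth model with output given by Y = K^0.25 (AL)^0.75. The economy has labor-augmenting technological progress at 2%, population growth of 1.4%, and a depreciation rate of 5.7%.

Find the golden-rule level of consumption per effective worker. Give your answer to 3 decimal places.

At the golden rule, f'(k) = n + g + δ, so α·k^(α−1) = n + g + δ and k_gold = (α/(n + g + δ))^(1/(1−α)).
k_gold = (0.25/0.091)^(1/0.75) = 2.7473^1.3333 ≈ 3.8476
c_gold = f(k_gold) − (n + g + δ)·k_gold = 1.4005 − 0.091×3.8476 ≈ 1.0504

c_gold ≈ 1.050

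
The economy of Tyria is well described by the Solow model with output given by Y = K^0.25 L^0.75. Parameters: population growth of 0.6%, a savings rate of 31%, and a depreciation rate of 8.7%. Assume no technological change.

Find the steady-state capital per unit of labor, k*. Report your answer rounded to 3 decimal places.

In steady state, investment equals break-even investment: s·k^α = (n + δ)·k.
Rearranging, k^(1−α) = s / (n + δ).
k^0.75 = 0.31 / (0.006 + 0.087) = 0.31 / 0.093 = 3.3333
k* = 3.3333^(1/0.75) ≈ 4.9793

k* = 4.979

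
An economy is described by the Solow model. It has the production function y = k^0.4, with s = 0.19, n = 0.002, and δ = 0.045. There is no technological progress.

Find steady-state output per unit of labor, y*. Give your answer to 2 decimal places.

At the steady state, Δk = 0, so s·k^α = (n + δ)·k.
Rearranging, k^(1−α) = s / (n + δ).
k^0.6 = 0.19 / (0.002 + 0.045) = 0.19 / 0.047 = 4.0426
k* = 4.0426^(1/0.6) ≈ 10.2589
y* = (k*)^α = 10.2589^0.4 ≈ 2.5377

y* ≈ 2.54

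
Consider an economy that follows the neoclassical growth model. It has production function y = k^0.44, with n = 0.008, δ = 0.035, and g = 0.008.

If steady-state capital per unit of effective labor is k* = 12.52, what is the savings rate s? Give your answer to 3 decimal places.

Steady state requires s·f(k) = (n + g + δ)·k, i.e. s·k^α = (n + g + δ)·k.
So s / (n + g + δ) = (k*)^(1−α) = 12.52^0.56 = 4.1177.
Therefore s = 4.1177 × (n + g + δ) = 4.1177 × 0.051 = 0.2100.

s ≈ 0.210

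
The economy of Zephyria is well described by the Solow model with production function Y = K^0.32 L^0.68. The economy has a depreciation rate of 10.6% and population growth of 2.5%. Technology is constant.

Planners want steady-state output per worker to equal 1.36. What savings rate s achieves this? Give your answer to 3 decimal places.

At the steady state, Δk = 0, so s·k^α = (n + δ)·k.
Since y* = [s/(n + δ)]^(α/(1−α)), we have s/(n + δ) = (y*)^((1−α)/α) = 1.36^2.125 = 1.9221.
Therefore s = 1.9221 × (n + δ) = 1.9221 × 0.131 = 0.2518.

s ≈ 0.252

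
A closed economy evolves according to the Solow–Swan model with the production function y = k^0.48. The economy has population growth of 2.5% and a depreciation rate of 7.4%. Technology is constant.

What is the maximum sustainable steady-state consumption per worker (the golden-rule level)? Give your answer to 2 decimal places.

At the golden rule, f'(k) = n + δ, so α·k^(α−1) = n + δ and k_gold = (α/(n + δ))^(1/(1−α)).
k_gold = (0.48/0.099)^(1/0.52) = 4.8485^1.9231 ≈ 20.8205
c_gold = f(k_gold) − (n + δ)·k_gold = 4.2941 − 0.099×20.8205 ≈ 2.2329

c_gold ≈ 2.23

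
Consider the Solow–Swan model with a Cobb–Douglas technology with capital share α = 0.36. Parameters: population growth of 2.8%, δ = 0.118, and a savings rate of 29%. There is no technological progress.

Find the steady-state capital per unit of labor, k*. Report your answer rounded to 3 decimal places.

k* = 2.922

Steady state requires s·f(k) = (n + δ)·k, i.e. s·k^α = (n + δ)·k.
Dividing both sides by k: k^(1−α) = s / (n + δ).
k^0.64 = 0.29 / (0.028 + 0.118) = 0.29 / 0.146 = 1.9863
k* = 1.9863^(1/0.64) ≈ 2.9221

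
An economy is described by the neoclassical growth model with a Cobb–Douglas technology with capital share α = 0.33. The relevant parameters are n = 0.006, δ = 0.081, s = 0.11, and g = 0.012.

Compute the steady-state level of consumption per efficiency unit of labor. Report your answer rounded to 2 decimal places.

c* ≈ 0.94

At the steady state, Δk = 0, so s·k^α = (n + g + δ)·k.
Rearranging, k^(1−α) = s / (n + g + δ).
k^0.67 = 0.11 / (0.006 + 0.012 + 0.081) = 0.11 / 0.099 = 1.1111
k* = 1.1111^(1/0.67) ≈ 1.1703
y* = (k*)^α = 1.1703^0.33 ≈ 1.0533
c* = (1 − s)·y* = (1 − 0.11) × 1.0533 ≈ 0.9374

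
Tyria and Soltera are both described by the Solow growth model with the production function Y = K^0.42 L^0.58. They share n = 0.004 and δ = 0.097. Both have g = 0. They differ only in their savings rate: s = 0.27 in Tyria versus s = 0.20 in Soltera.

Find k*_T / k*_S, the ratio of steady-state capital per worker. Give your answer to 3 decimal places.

Steady-state k* = [s/(n + δ)]^(1/(1−α)), so the ratio is [ (s_T/(n + δ)_T) / (s_S/(n + δ)_S) ]^1.7241.
s_T/(n + δ)_T = 0.27/0.101 = 2.6733; s_S/(n + δ)_S = 0.20/0.101 = 1.9802.
Ratio = (2.6733/1.9802)^1.7241 = 1.3500^1.7241 ≈ 1.6777

k*_T / k*_S ≈ 1.678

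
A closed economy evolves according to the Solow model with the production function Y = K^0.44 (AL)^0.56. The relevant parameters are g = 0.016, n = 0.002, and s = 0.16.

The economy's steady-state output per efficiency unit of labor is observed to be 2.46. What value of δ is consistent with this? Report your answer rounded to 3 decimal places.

δ ≈ 0.033

At the steady state, Δk = 0, so s·k^α = (n + g + δ)·k.
Since y* = [s/(n + g + δ)]^(α/(1−α)), we have s/(n + g + δ) = (y*)^((1−α)/α) = 2.46^1.2727 = 3.1444.
Therefore n + g + δ = s / 3.1444 = 0.16 / 3.1444 = 0.0509, so δ = 0.0509 − 0.018 = 0.0329.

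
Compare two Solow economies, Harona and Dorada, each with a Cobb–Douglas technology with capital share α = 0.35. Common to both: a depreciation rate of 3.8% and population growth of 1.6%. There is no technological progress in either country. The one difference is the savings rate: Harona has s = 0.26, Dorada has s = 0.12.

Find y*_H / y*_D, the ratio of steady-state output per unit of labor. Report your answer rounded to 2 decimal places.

Steady-state y* = [s/(n + δ)]^(α/(1−α)), so the ratio is [ (s_H/(n + δ)_H) / (s_D/(n + δ)_D) ]^0.5385.
s_H/(n + δ)_H = 0.26/0.054 = 4.8148; s_D/(n + δ)_D = 0.12/0.054 = 2.2222.
Ratio = (4.8148/2.2222)^0.5385 = 2.1667^0.5385 ≈ 1.5164

y*_H / y*_D ≈ 1.52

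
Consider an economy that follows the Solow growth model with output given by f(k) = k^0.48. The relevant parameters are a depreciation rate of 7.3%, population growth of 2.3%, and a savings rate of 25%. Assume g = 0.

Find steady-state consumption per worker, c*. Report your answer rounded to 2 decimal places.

c* ≈ 1.81

At the steady state, Δk = 0, so s·k^α = (n + δ)·k.
Dividing both sides by k: k^(1−α) = s / (n + δ).
k^0.52 = 0.25 / (0.023 + 0.073) = 0.25 / 0.096 = 2.6042
k* = 2.6042^(1/0.52) ≈ 6.3005
y* = (k*)^α = 6.3005^0.48 ≈ 2.4194
c* = (1 − s)·y* = (1 − 0.25) × 2.4194 ≈ 1.8146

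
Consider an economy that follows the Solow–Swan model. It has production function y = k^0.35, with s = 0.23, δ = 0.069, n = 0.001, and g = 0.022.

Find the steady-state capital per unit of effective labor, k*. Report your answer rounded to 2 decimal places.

k* ≈ 4.09

At the steady state, Δk = 0, so s·k^α = (n + g + δ)·k.
Dividing both sides by k: k^(1−α) = s / (n + g + δ).
k^0.65 = 0.23 / (0.001 + 0.022 + 0.069) = 0.23 / 0.092 = 2.5000
k* = 2.5000^(1/0.65) ≈ 4.0946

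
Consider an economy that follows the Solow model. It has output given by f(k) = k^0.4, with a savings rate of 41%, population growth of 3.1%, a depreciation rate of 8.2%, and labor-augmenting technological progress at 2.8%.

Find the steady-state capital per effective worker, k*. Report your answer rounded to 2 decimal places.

Steady state requires s·f(k) = (n + g + δ)·k, i.e. s·k^α = (n + g + δ)·k.
Rearranging, k^(1−α) = s / (n + g + δ).
k^0.6 = 0.41 / (0.031 + 0.028 + 0.082) = 0.41 / 0.141 = 2.9078
k* = 2.9078^(1/0.6) ≈ 5.9239

k* ≈ 5.92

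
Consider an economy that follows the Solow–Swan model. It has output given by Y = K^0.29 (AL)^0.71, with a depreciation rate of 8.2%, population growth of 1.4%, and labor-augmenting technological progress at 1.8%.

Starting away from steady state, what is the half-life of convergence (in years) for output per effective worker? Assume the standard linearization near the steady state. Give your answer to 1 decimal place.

Near the steady state the convergence rate is λ = (1 − α)(n + g + δ).
λ = (1 − 0.29) × 0.114 = 0.71 × 0.114 = 0.08094
Half-life = ln 2 / λ = 0.6931 / 0.08094 ≈ 8.56 years

t_½ ≈ 8.6 years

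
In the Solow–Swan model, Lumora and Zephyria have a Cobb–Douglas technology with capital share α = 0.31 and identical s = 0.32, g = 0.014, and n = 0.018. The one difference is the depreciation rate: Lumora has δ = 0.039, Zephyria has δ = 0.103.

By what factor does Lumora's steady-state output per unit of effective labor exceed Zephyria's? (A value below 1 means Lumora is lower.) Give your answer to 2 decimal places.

ratio ≈ 1.33

Steady-state y* = [s/(n + g + δ)]^(α/(1−α)), so the ratio is [ (s_L/(n + g + δ)_L) / (s_Z/(n + g + δ)_Z) ]^0.4493.
s_L/(n + g + δ)_L = 0.32/0.071 = 4.5070; s_Z/(n + g + δ)_Z = 0.32/0.135 = 2.3704.
Ratio = (4.5070/2.3704)^0.4493 = 1.9014^0.4493 ≈ 1.3347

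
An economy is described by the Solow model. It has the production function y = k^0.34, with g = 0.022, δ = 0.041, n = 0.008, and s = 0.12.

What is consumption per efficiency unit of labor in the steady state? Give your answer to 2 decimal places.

c* ≈ 1.15

Steady state requires s·f(k) = (n + g + δ)·k, i.e. s·k^α = (n + g + δ)·k.
Dividing both sides by k: k^(1−α) = s / (n + g + δ).
k^0.66 = 0.12 / (0.008 + 0.022 + 0.041) = 0.12 / 0.071 = 1.6901
k* = 1.6901^(1/0.66) ≈ 2.2147
y* = (k*)^α = 2.2147^0.34 ≈ 1.3104
c* = (1 − s)·y* = (1 − 0.12) × 1.3104 ≈ 1.1532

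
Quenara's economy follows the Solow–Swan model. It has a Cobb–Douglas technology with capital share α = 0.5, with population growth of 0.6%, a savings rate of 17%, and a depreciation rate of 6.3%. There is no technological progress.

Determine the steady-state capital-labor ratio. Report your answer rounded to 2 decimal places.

At the steady state, Δk = 0, so s·k^α = (n + δ)·k.
Dividing both sides by k: k^(1−α) = s / (n + δ).
k^0.5 = 0.17 / (0.006 + 0.063) = 0.17 / 0.069 = 2.4638
k* = 2.4638^(1/0.5) ≈ 6.0703

k* ≈ 6.07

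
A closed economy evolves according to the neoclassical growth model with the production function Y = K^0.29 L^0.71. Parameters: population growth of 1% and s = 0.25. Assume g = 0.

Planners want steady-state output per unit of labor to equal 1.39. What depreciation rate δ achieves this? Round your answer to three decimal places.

Steady state requires s·f(k) = (n + δ)·k, i.e. s·k^α = (n + δ)·k.
Since y* = [s/(n + δ)]^(α/(1−α)), we have s/(n + δ) = (y*)^((1−α)/α) = 1.39^2.4483 = 2.2395.
Therefore n + δ = s / 2.2395 = 0.25 / 2.2395 = 0.1116, so δ = 0.1116 − 0.010 = 0.1016.

δ ≈ 0.102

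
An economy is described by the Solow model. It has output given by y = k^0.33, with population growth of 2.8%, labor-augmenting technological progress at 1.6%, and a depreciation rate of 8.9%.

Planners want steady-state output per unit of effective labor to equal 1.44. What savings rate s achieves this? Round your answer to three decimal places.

At the steady state, Δk = 0, so s·k^α = (n + g + δ)·k.
Since y* = [s/(n + g + δ)]^(α/(1−α)), we have s/(n + g + δ) = (y*)^((1−α)/α) = 1.44^2.0303 = 2.0966.
Therefore s = 2.0966 × (n + g + δ) = 2.0966 × 0.133 = 0.2788.

s ≈ 0.279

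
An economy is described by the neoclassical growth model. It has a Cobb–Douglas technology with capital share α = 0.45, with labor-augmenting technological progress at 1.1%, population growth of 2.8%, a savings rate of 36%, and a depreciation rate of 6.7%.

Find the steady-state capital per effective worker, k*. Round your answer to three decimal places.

In steady state, investment equals break-even investment: s·k^α = (n + g + δ)·k.
Rearranging, k^(1−α) = s / (n + g + δ).
k^0.55 = 0.36 / (0.028 + 0.011 + 0.067) = 0.36 / 0.106 = 3.3962
k* = 3.3962^(1/0.55) ≈ 9.2351

k* = 9.235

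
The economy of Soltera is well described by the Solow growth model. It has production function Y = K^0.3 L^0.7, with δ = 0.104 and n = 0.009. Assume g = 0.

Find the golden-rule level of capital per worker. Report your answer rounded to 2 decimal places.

The golden rule sets f'(k) = n + δ, i.e. α·k^(α−1) = n + δ.
So k^(1−α) = α / (n + δ) = 0.3 / 0.113 = 2.6549.
k_gold = 2.6549^(1/0.7) ≈ 4.0344

k_gold ≈ 4.03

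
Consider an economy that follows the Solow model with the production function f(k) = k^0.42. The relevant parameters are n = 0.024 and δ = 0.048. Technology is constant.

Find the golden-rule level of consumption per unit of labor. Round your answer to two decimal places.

c_gold ≈ 2.08

At the golden rule, f'(k) = n + δ, so α·k^(α−1) = n + δ and k_gold = (α/(n + δ))^(1/(1−α)).
k_gold = (0.42/0.072)^(1/0.58) = 5.8333^1.7241 ≈ 20.9176
c_gold = f(k_gold) − (n + δ)·k_gold = 3.5860 − 0.072×20.9176 ≈ 2.0799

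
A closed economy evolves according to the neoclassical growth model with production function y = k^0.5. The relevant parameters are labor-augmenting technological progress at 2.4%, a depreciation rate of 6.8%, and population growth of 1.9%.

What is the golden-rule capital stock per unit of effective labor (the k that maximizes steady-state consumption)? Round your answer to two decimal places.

The golden rule sets f'(k) = n + g + δ, i.e. α·k^(α−1) = n + g + δ.
So k^(1−α) = α / (n + g + δ) = 0.5 / 0.111 = 4.5045.
k_gold = 4.5045^(1/0.5) ≈ 20.2905

k_gold ≈ 20.29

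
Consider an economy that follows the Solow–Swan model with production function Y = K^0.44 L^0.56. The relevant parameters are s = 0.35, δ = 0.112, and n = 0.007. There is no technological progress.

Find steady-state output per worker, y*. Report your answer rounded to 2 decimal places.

In steady state, investment equals break-even investment: s·k^α = (n + δ)·k.
Rearranging, k^(1−α) = s / (n + δ).
k^0.56 = 0.35 / (0.007 + 0.112) = 0.35 / 0.119 = 2.9412
k* = 2.9412^(1/0.56) ≈ 6.8652
y* = (k*)^α = 6.8652^0.44 ≈ 2.3341

y* = 2.33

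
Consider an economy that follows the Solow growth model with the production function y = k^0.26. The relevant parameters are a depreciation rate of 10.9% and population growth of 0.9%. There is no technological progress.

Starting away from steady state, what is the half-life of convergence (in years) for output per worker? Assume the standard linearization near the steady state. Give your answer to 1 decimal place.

about 7.9 years

Near the steady state the convergence rate is λ = (1 − α)(n + δ).
λ = (1 − 0.26) × 0.118 = 0.74 × 0.118 = 0.08732
Half-life = ln 2 / λ = 0.6931 / 0.08732 ≈ 7.94 years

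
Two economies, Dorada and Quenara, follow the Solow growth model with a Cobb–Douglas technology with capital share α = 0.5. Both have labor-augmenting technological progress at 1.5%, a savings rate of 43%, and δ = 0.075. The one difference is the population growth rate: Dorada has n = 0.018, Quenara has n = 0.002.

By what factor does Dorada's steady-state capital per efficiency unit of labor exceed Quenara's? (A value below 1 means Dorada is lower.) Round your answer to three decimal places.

Steady-state k* = [s/(n + g + δ)]^(1/(1−α)), so the ratio is [ (s_D/(n + g + δ)_D) / (s_Q/(n + g + δ)_Q) ]^2.
s_D/(n + g + δ)_D = 0.43/0.108 = 3.9815; s_Q/(n + g + δ)_Q = 0.43/0.092 = 4.6739.
Ratio = (3.9815/4.6739)^2 = 0.8519^2 ≈ 0.7257

ratio ≈ 0.726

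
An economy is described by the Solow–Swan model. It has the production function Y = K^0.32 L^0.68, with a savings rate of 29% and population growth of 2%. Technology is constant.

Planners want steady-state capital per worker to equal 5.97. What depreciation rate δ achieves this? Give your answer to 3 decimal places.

δ ≈ 0.066

At the steady state, Δk = 0, so s·k^α = (n + δ)·k.
So s / (n + δ) = (k*)^(1−α) = 5.97^0.68 = 3.3703.
Therefore n + δ = s / 3.3703 = 0.29 / 3.3703 = 0.0860, so δ = 0.0860 − 0.020 = 0.0660.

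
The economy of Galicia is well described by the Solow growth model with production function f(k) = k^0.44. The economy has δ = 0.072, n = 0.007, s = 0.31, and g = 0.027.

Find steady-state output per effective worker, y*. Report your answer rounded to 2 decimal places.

y* = 2.32

In steady state, investment equals break-even investment: s·k^α = (n + g + δ)·k.
Dividing both sides by k: k^(1−α) = s / (n + g + δ).
k^0.56 = 0.31 / (0.007 + 0.027 + 0.072) = 0.31 / 0.106 = 2.9245
k* = 2.9245^(1/0.56) ≈ 6.7957
y* = (k*)^α = 6.7957^0.44 ≈ 2.3237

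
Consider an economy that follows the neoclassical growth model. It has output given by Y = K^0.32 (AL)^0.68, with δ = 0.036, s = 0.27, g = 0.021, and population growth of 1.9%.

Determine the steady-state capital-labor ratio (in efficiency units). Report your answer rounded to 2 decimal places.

Steady state requires s·f(k) = (n + g + δ)·k, i.e. s·k^α = (n + g + δ)·k.
Dividing both sides by k: k^(1−α) = s / (n + g + δ).
k^0.68 = 0.27 / (0.019 + 0.021 + 0.036) = 0.27 / 0.076 = 3.5526
k* = 3.5526^(1/0.68) ≈ 6.4510

k* ≈ 6.45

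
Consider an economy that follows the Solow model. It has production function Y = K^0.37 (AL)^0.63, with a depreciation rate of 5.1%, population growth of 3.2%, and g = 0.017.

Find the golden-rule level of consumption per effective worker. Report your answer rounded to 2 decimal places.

c_gold ≈ 1.36

At the golden rule, f'(k) = n + g + δ, so α·k^(α−1) = n + g + δ and k_gold = (α/(n + g + δ))^(1/(1−α)).
k_gold = (0.37/0.100)^(1/0.63) = 3.7000^1.5873 ≈ 7.9782
c_gold = f(k_gold) − (n + g + δ)·k_gold = 2.1563 − 0.100×7.9782 ≈ 1.3585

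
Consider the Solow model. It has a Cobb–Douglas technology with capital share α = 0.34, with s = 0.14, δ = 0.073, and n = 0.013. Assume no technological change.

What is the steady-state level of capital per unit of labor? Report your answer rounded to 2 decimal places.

k* ≈ 2.09

At the steady state, Δk = 0, so s·k^α = (n + δ)·k.
Rearranging, k^(1−α) = s / (n + δ).
k^0.66 = 0.14 / (0.013 + 0.073) = 0.14 / 0.086 = 1.6279
k* = 1.6279^(1/0.66) ≈ 2.0924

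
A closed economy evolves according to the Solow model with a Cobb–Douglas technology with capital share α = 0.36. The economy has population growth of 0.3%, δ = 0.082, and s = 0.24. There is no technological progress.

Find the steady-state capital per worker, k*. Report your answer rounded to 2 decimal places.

In steady state, investment equals break-even investment: s·k^α = (n + δ)·k.
Rearranging, k^(1−α) = s / (n + δ).
k^0.64 = 0.24 / (0.003 + 0.082) = 0.24 / 0.085 = 2.8235
k* = 2.8235^(1/0.64) ≈ 5.0624

k* ≈ 5.06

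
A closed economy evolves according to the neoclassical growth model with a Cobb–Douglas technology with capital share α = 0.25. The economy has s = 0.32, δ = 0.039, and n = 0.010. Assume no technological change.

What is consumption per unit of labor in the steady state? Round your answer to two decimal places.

c* = 1.27

Steady state requires s·f(k) = (n + δ)·k, i.e. s·k^α = (n + δ)·k.
Rearranging, k^(1−α) = s / (n + δ).
k^0.75 = 0.32 / (0.010 + 0.039) = 0.32 / 0.049 = 6.5306
k* = 6.5306^(1/0.75) ≈ 12.2069
y* = (k*)^α = 12.2069^0.25 ≈ 1.8692
c* = (1 − s)·y* = (1 − 0.32) × 1.8692 ≈ 1.2711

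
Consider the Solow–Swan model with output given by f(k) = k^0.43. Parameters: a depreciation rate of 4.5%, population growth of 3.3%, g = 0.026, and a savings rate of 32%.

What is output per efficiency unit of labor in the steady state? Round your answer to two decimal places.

In steady state, investment equals break-even investment: s·k^α = (n + g + δ)·k.
Rearranging, k^(1−α) = s / (n + g + δ).
k^0.57 = 0.32 / (0.033 + 0.026 + 0.045) = 0.32 / 0.104 = 3.0769
k* = 3.0769^(1/0.57) ≈ 7.1836
y* = (k*)^α = 7.1836^0.43 ≈ 2.3347

y* = 2.33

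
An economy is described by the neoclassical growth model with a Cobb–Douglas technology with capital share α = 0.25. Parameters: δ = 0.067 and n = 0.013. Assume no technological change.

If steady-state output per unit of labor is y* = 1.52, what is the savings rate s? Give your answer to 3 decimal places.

At the steady state, Δk = 0, so s·k^α = (n + δ)·k.
Since y* = [s/(n + δ)]^(α/(1−α)), we have s/(n + δ) = (y*)^((1−α)/α) = 1.52^3 = 3.5118.
Therefore s = 3.5118 × (n + δ) = 3.5118 × 0.080 = 0.2809.

s ≈ 0.281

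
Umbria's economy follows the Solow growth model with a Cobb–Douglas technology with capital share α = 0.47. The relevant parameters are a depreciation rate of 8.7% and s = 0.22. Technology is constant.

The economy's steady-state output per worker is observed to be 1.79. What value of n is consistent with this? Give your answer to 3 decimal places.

n ≈ 0.027

Steady state requires s·f(k) = (n + δ)·k, i.e. s·k^α = (n + δ)·k.
Since y* = [s/(n + δ)]^(α/(1−α)), we have s/(n + δ) = (y*)^((1−α)/α) = 1.79^1.1277 = 1.9282.
Therefore n + δ = s / 1.9282 = 0.22 / 1.9282 = 0.1141, so n = 0.1141 − 0.087 = 0.0271.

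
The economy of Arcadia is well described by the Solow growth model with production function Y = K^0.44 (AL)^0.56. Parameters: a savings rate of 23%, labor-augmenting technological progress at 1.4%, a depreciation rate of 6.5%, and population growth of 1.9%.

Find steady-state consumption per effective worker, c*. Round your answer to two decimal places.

Steady state requires s·f(k) = (n + g + δ)·k, i.e. s·k^α = (n + g + δ)·k.
Dividing both sides by k: k^(1−α) = s / (n + g + δ).
k^0.56 = 0.23 / (0.019 + 0.014 + 0.065) = 0.23 / 0.098 = 2.3469
k* = 2.3469^(1/0.56) ≈ 4.5877
y* = (k*)^α = 4.5877^0.44 ≈ 1.9548
c* = (1 − s)·y* = (1 − 0.23) × 1.9548 ≈ 1.5052

c* = 1.51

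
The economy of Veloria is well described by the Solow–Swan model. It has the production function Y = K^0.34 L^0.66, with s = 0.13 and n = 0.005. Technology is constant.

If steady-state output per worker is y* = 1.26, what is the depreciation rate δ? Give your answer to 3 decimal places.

δ ≈ 0.078

In steady state, investment equals break-even investment: s·k^α = (n + δ)·k.
Since y* = [s/(n + δ)]^(α/(1−α)), we have s/(n + δ) = (y*)^((1−α)/α) = 1.26^1.9412 = 1.5662.
Therefore n + δ = s / 1.5662 = 0.13 / 1.5662 = 0.0830, so δ = 0.0830 − 0.005 = 0.0780.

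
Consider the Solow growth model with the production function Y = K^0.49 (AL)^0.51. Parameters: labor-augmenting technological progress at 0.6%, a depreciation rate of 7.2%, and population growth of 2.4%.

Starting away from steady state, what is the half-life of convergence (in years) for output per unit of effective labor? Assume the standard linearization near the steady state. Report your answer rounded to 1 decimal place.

Near the steady state the convergence rate is λ = (1 − α)(n + g + δ).
λ = (1 − 0.49) × 0.102 = 0.51 × 0.102 = 0.05202
Half-life = ln 2 / λ = 0.6931 / 0.05202 ≈ 13.32 years

about 13.3 years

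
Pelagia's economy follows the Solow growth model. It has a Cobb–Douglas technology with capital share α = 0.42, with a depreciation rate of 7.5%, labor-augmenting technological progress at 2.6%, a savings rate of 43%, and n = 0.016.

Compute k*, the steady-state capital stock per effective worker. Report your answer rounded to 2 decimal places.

In steady state, investment equals break-even investment: s·k^α = (n + g + δ)·k.
Dividing both sides by k: k^(1−α) = s / (n + g + δ).
k^0.58 = 0.43 / (0.016 + 0.026 + 0.075) = 0.43 / 0.117 = 3.6752
k* = 3.6752^(1/0.58) ≈ 9.4324

k* ≈ 9.43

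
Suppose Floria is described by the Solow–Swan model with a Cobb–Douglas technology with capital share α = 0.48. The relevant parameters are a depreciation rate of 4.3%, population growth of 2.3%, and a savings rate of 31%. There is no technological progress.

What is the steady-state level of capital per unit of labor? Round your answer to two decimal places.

k* ≈ 19.59

Steady state requires s·f(k) = (n + δ)·k, i.e. s·k^α = (n + δ)·k.
Rearranging, k^(1−α) = s / (n + δ).
k^0.52 = 0.31 / (0.023 + 0.043) = 0.31 / 0.066 = 4.6970
k* = 4.6970^(1/0.52) ≈ 19.5868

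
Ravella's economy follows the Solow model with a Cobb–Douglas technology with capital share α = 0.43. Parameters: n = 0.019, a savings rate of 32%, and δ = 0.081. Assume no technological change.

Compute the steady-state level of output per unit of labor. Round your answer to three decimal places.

Steady state requires s·f(k) = (n + δ)·k, i.e. s·k^α = (n + δ)·k.
Dividing both sides by k: k^(1−α) = s / (n + δ).
k^0.57 = 0.32 / (0.019 + 0.081) = 0.32 / 0.100 = 3.2000
k* = 3.2000^(1/0.57) ≈ 7.6953
y* = (k*)^α = 7.6953^0.43 ≈ 2.4048

y* = 2.405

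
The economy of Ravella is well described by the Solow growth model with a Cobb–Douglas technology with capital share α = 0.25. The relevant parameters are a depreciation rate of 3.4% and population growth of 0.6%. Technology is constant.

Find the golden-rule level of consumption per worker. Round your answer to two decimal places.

c_gold ≈ 1.38

At the golden rule, f'(k) = n + δ, so α·k^(α−1) = n + δ and k_gold = (α/(n + δ))^(1/(1−α)).
k_gold = (0.25/0.040)^(1/0.75) = 6.2500^1.3333 ≈ 11.5119
c_gold = f(k_gold) − (n + δ)·k_gold = 1.8420 − 0.040×11.5119 ≈ 1.3815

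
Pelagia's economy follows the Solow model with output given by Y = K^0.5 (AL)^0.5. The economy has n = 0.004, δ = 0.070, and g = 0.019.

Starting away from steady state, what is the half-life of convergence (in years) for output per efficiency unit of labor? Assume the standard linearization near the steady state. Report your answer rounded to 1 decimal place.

Near the steady state the convergence rate is λ = (1 − α)(n + g + δ).
λ = (1 − 0.5) × 0.093 = 0.5 × 0.093 = 0.0465
Half-life = ln 2 / λ = 0.6931 / 0.0465 ≈ 14.91 years

t_½ ≈ 14.9 years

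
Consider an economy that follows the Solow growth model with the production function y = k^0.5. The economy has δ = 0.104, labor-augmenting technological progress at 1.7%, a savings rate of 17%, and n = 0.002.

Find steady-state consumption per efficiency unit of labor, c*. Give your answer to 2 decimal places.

At the steady state, Δk = 0, so s·k^α = (n + g + δ)·k.
Rearranging, k^(1−α) = s / (n + g + δ).
k^0.5 = 0.17 / (0.002 + 0.017 + 0.104) = 0.17 / 0.123 = 1.3821
k* = 1.3821^(1/0.5) ≈ 1.9102
y* = (k*)^α = 1.9102^0.5 ≈ 1.3821
c* = (1 − s)·y* = (1 − 0.17) × 1.3821 ≈ 1.1471

c* = 1.15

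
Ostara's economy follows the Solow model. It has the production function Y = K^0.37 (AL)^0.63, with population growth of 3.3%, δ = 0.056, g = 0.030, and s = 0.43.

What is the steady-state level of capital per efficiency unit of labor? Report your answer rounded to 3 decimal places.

k* ≈ 7.684

At the steady state, Δk = 0, so s·k^α = (n + g + δ)·k.
Dividing both sides by k: k^(1−α) = s / (n + g + δ).
k^0.63 = 0.43 / (0.033 + 0.030 + 0.056) = 0.43 / 0.119 = 3.6134
k* = 3.6134^(1/0.63) ≈ 7.6839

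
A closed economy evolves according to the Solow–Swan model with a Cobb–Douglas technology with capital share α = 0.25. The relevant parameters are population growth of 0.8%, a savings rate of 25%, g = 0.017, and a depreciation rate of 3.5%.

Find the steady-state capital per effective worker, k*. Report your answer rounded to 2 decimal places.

k* = 6.70

Steady state requires s·f(k) = (n + g + δ)·k, i.e. s·k^α = (n + g + δ)·k.
Rearranging, k^(1−α) = s / (n + g + δ).
k^0.75 = 0.25 / (0.008 + 0.017 + 0.035) = 0.25 / 0.060 = 4.1667
k* = 4.1667^(1/0.75) ≈ 6.7049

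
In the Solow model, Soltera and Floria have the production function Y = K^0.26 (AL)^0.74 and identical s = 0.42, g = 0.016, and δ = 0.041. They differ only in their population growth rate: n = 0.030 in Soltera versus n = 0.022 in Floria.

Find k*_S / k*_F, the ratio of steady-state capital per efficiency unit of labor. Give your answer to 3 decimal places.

Steady-state k* = [s/(n + g + δ)]^(1/(1−α)), so the ratio is [ (s_S/(n + g + δ)_S) / (s_F/(n + g + δ)_F) ]^1.3514.
s_S/(n + g + δ)_S = 0.42/0.087 = 4.8276; s_F/(n + g + δ)_F = 0.42/0.079 = 5.3165.
Ratio = (4.8276/5.3165)^1.3514 = 0.9080^1.3514 ≈ 0.8777

k*_S / k*_F ≈ 0.878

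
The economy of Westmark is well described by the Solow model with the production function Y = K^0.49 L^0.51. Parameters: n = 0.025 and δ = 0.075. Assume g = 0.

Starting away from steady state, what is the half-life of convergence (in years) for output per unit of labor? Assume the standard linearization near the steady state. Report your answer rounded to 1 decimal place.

t_½ ≈ 13.6 years

Near the steady state the convergence rate is λ = (1 − α)(n + δ).
λ = (1 − 0.49) × 0.100 = 0.51 × 0.100 = 0.0510
Half-life = ln 2 / λ = 0.6931 / 0.0510 ≈ 13.59 years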